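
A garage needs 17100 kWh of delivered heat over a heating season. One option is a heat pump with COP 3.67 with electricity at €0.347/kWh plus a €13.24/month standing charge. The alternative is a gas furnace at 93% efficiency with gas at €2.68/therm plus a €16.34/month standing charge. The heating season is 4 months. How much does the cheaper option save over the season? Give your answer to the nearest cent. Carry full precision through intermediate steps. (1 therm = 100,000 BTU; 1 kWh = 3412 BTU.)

€76.93

Heat load = 17100 kWh × 3412 = 58,345,200 BTU
Gas: input = 58,345,200 / 0.93 = 62,736,774 BTU = 627.4 therm → 627.4 × €2.68 = €1,681.35; + 4 × €16.34 standing = €1,746.71
Heat pump: 58,345,200 BTU / 3412 = 17,100 kWh heat; / 3.67 = 4,659 kWh in → × €0.347 = €1,616.81; + 4 × €13.24 standing = €1,669.77
Difference = |€1,746.71 − €1,669.77| = €76.93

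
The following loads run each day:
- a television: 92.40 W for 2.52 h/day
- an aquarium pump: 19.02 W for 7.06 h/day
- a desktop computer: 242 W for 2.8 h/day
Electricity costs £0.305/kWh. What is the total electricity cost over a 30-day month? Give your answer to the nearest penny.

television: 92.40 W × 2.52 h × 30 d = 6,985 Wh = 6.985 kWh
aquarium pump: 19.02 W × 7.06 h × 30 d = 4,028 Wh = 4.028 kWh
desktop computer: 242 W × 2.8 h × 30 d = 20,328 Wh = 20.33 kWh
Total energy = 6.985 + 4.028 + 20.33 = 31.34 kWh
Cost = 31.34 kWh × £0.305 = £9.56

£9.56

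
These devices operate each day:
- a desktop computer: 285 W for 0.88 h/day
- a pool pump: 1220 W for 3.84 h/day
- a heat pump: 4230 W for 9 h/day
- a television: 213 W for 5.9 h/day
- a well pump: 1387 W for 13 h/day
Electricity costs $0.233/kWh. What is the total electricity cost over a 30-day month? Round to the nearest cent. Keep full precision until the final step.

desktop computer: 285 W × 0.88 h × 30 d = 7,524 Wh = 7.524 kWh
pool pump: 1220 W × 3.84 h × 30 d = 140,544 Wh = 140.5 kWh
heat pump: 4230 W × 9 h × 30 d = 1,142,100 Wh = 1,142 kWh
television: 213 W × 5.9 h × 30 d = 37,701 Wh = 37.7 kWh
well pump: 1387 W × 13 h × 30 d = 540,930 Wh = 540.9 kWh
Total energy = 7.524 + 140.5 + 1,142 + 37.7 + 540.9 = 1,869 kWh
Cost = 1,869 kWh × $0.233 = $435.43

$435.43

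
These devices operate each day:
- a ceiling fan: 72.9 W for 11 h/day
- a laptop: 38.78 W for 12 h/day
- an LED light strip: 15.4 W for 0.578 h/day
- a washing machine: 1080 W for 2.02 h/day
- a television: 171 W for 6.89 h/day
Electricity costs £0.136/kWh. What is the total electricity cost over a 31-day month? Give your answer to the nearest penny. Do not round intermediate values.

£19.55

ceiling fan: 72.9 W × 11 h × 31 d = 24,859 Wh = 24.86 kWh
laptop: 38.78 W × 12 h × 31 d = 14,426 Wh = 14.43 kWh
LED light strip: 15.4 W × 0.578 h × 31 d = 276 Wh = 0.2759 kWh
washing machine: 1080 W × 2.02 h × 31 d = 67,630 Wh = 67.63 kWh
television: 171 W × 6.89 h × 31 d = 36,524 Wh = 36.52 kWh
Total energy = 24.86 + 14.43 + 0.2759 + 67.63 + 36.52 = 143.7 kWh
Cost = 143.7 kWh × £0.136 = £19.55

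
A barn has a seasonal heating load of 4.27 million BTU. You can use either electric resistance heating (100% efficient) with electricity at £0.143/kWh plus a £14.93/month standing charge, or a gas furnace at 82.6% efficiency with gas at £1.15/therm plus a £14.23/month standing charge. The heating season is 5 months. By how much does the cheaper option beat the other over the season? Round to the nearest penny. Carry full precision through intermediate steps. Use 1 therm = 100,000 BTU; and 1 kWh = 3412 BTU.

Heat load = 4.27 × 10⁶ BTU = 4,270,000 BTU
Gas: input = 4,270,000 / 0.826 = 5,169,492 BTU = 51.69 therm → 51.69 × £1.15 = £59.45; + 5 × £14.23 standing = £130.60
Electric: 4,270,000 BTU / 3412 = 1,251 kWh → × £0.143 = £178.96; + 5 × £14.93 standing = £253.61
Difference = |£130.60 − £253.61| = £123.01

£123.01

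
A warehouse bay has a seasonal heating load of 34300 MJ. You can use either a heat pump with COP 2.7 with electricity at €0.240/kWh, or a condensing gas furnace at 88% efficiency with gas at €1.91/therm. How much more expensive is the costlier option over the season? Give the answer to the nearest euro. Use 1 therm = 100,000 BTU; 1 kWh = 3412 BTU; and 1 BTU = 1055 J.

€141

Heat load = 34300 MJ = 34,300,000,000 J / 1055 = 32,511,848 BTU
Gas: input = 32,511,848 / 0.88 = 36,945,282 BTU = 369.5 therm → 369.5 × €1.91 = €705.65
Heat pump: 32,511,848 BTU / 3412 = 9,529 kWh heat; / 2.7 = 3,529 kWh in → × €0.240 = €846.99
Difference = |€705.65 − €846.99| = €141.34 ≈ €141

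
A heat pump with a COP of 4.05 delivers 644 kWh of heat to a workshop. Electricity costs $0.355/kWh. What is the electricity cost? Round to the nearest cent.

Electrical input = 644 kWh / 4.05 = 159 kWh
Cost = 159 × $0.355/kWh = $56.45

$56.45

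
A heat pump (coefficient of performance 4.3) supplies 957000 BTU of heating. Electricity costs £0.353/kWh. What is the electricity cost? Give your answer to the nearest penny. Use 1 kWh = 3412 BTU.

£23.03

Heat delivered = 957,000 BTU / 3412 = 280.5 kWh
Electrical input = 280.5 kWh / 4.3 = 65.23 kWh
Cost = 65.23 × £0.353/kWh = £23.03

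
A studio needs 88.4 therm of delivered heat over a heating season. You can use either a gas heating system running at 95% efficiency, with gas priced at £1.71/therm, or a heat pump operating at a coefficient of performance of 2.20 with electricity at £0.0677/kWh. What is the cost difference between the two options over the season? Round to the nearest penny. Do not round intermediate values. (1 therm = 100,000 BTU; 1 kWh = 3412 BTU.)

£79.39

Heat load = 88.4 therm × 100,000 = 8,840,000 BTU
Gas: input = 8,840,000 / 0.95 = 9,305,263 BTU = 93.05 therm → 93.05 × £1.71 = £159.12
Heat pump: 8,840,000 BTU / 3412 = 2,591 kWh heat; / 2.20 = 1,178 kWh in → × £0.0677 = £79.73
Difference = |£159.12 − £79.73| = £79.39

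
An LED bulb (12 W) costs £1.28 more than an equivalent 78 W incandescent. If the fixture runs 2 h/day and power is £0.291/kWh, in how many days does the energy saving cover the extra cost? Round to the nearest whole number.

Power saved = 78 − 12 = 66 W
Daily energy saved = 66 W × 2 h = 132 Wh = 0.132 kWh
Daily savings = 0.132 × £0.291 = £0.0384
Payback = £1.28 / £0.0384 per day = 33.32 days

33 days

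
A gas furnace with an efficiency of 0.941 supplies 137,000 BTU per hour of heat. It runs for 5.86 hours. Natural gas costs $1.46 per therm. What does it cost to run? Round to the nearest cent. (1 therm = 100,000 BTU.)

$12.46

Heat delivered = 137,000 BTU/h × 5.86 h = 802,820 BTU
Gas input = 802,820 / 0.941 = 853,156 BTU
= 853,156 / 100,000 = 8.532 therm
Cost = 8.532 × $1.46/therm = $12.46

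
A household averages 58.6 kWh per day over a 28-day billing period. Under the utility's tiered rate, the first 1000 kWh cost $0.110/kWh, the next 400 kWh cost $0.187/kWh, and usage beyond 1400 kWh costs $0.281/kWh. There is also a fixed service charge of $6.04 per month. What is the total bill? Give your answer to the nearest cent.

$258.50

Usage = 58.6 kWh/day × 28 days = 1640.8 kWh
First 1000 kWh × $0.110 = $110.00
Next 400 kWh × $0.187 = $74.80
Remaining 240.8 kWh × $0.281 = $67.66
Energy charge = $252.46; + service $6.04 = $258.50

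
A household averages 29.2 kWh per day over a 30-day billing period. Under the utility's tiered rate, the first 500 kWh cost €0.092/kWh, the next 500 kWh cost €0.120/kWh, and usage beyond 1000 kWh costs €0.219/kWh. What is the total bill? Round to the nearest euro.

€91

Usage = 29.2 kWh/day × 30 days = 876 kWh
First 500 kWh × €0.092 = €46.00
Next 376 kWh × €0.120 = €45.12
Remaining tier: 0 kWh (not reached)
Total = €91.12 ≈ €91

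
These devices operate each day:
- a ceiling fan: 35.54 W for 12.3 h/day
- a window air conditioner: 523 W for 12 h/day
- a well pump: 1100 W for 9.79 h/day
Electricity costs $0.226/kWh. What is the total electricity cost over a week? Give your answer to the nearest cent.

$27.66

ceiling fan: 35.54 W × 12.3 h × 7 d = 3,060 Wh = 3.06 kWh
window air conditioner: 523 W × 12 h × 7 d = 43,932 Wh = 43.93 kWh
well pump: 1100 W × 9.79 h × 7 d = 75,383 Wh = 75.38 kWh
Total energy = 3.06 + 43.93 + 75.38 = 122.4 kWh
Cost = 122.4 kWh × $0.226 = $27.66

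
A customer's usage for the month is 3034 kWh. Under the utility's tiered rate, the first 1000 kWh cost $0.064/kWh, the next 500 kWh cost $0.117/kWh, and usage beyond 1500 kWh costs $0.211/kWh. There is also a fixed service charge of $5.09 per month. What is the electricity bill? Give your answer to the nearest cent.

$451.26

First 1000 kWh × $0.064 = $64.00
Next 500 kWh × $0.117 = $58.50
Remaining 1534 kWh × $0.211 = $323.67
Energy charge = $446.17; + service $5.09 = $451.26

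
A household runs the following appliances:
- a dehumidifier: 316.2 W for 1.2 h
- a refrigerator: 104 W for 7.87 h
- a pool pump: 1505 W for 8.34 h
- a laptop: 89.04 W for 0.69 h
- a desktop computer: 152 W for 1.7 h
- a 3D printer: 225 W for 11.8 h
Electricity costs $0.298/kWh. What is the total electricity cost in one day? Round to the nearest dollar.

$5

dehumidifier: 316.2 W × 1.2 h = 379 Wh = 0.3794 kWh
refrigerator: 104 W × 7.87 h = 818 Wh = 0.8185 kWh
pool pump: 1505 W × 8.34 h = 12,552 Wh = 12.55 kWh
laptop: 89.04 W × 0.69 h = 61 Wh = 0.06144 kWh
desktop computer: 152 W × 1.7 h = 258 Wh = 0.2584 kWh
3D printer: 225 W × 11.8 h = 2,655 Wh = 2.655 kWh
Total energy = 0.3794 + 0.8185 + 12.55 + 0.06144 + 0.2584 + 2.655 = 16.72 kWh
Cost = 16.72 kWh × $0.298 = $4.98 ≈ $5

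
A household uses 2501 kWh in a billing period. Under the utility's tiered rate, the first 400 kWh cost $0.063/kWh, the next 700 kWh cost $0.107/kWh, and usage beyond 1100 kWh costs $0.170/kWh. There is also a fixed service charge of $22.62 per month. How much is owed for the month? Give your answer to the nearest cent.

First 400 kWh × $0.063 = $25.20
Next 700 kWh × $0.107 = $74.90
Remaining 1401 kWh × $0.170 = $238.17
Energy charge = $338.27; + service $22.62 = $360.89

$360.89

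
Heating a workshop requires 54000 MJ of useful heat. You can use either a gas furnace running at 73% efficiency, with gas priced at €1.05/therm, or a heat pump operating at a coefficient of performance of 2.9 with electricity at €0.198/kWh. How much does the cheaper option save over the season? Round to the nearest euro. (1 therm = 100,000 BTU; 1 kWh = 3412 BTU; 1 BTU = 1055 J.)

Heat load = 54000 MJ = 54,000,000,000 J / 1055 = 51,184,834 BTU
Gas: input = 51,184,834 / 0.73 = 70,116,211 BTU = 701.2 therm → 701.2 × €1.05 = €736.22
Heat pump: 51,184,834 BTU / 3412 = 15,000 kWh heat; / 2.9 = 5,173 kWh in → × €0.198 = €1,024.23
Difference = |€736.22 − €1,024.23| = €288.01 ≈ €288

€288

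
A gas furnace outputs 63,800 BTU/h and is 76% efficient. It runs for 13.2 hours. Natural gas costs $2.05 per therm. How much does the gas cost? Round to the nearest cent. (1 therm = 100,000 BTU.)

Heat delivered = 63,800 BTU/h × 13.2 h = 842,160 BTU
Gas input = 842,160 / 0.76 = 1,108,105 BTU
= 1,108,105 / 100,000 = 11.08 therm
Cost = 11.08 × $2.05/therm = $22.72

$22.72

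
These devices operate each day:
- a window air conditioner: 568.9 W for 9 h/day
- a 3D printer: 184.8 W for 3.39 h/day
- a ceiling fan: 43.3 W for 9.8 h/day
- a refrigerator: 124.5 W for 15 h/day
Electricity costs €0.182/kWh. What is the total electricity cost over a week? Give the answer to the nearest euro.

window air conditioner: 568.9 W × 9 h × 7 d = 35,841 Wh = 35.84 kWh
3D printer: 184.8 W × 3.39 h × 7 d = 4,385 Wh = 4.385 kWh
ceiling fan: 43.3 W × 9.8 h × 7 d = 2,970 Wh = 2.97 kWh
refrigerator: 124.5 W × 15 h × 7 d = 13,072 Wh = 13.07 kWh
Total energy = 35.84 + 4.385 + 2.97 + 13.07 = 56.27 kWh
Cost = 56.27 kWh × €0.182 = €10.24 ≈ €10

€10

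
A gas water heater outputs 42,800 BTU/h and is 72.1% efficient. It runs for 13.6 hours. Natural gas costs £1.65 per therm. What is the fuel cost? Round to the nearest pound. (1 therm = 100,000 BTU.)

£13

Heat delivered = 42,800 BTU/h × 13.6 h = 582,080 BTU
Gas input = 582,080 / 0.721 = 807,323 BTU
= 807,323 / 100,000 = 8.073 therm
Cost = 8.073 × £1.65/therm = £13.32 ≈ £13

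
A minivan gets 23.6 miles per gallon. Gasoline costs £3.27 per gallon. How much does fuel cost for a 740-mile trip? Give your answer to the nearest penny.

Fuel = 740 mi / 23.6 mpg = 31.36 gal
Cost = 31.36 gal × £3.27/gal = £102.53

£102.53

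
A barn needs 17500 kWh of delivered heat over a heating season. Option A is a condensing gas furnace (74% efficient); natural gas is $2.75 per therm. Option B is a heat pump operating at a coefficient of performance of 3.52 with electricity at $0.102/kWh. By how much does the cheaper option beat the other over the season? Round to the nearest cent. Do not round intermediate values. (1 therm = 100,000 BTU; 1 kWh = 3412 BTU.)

Heat load = 17500 kWh × 3412 = 59,710,000 BTU
Gas: input = 59,710,000 / 0.74 = 80,689,189 BTU = 806.9 therm → 806.9 × $2.75 = $2,218.95
Heat pump: 59,710,000 BTU / 3412 = 17,500 kWh heat; / 3.52 = 4,972 kWh in → × $0.102 = $507.10
Difference = |$2,218.95 − $507.10| = $1,711.85

$1711.85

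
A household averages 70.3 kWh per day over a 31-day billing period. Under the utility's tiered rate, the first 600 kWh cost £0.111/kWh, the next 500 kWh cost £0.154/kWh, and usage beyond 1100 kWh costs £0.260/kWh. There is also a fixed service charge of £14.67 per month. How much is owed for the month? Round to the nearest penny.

Usage = 70.3 kWh/day × 31 days = 2179.3 kWh
First 600 kWh × £0.111 = £66.60
Next 500 kWh × £0.154 = £77.00
Remaining 1079.3 kWh × £0.260 = £280.62
Energy charge = £424.22; + service £14.67 = £438.89

£438.89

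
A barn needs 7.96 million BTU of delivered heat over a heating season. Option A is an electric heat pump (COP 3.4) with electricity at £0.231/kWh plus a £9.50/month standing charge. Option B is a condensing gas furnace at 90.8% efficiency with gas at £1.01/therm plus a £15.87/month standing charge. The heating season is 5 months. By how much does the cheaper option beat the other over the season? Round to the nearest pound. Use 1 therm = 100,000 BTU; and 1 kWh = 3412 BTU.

Heat load = 7.96 × 10⁶ BTU = 7,960,000 BTU
Gas: input = 7,960,000 / 0.908 = 8,766,520 BTU = 87.67 therm → 87.67 × £1.01 = £88.54; + 5 × £15.87 standing = £167.89
Heat pump: 7,960,000 BTU / 3412 = 2,333 kWh heat; / 3.4 = 686.2 kWh in → × £0.231 = £158.50; + 5 × £9.50 standing = £206.00
Difference = |£167.89 − £206.00| = £38.11 ≈ £38

£38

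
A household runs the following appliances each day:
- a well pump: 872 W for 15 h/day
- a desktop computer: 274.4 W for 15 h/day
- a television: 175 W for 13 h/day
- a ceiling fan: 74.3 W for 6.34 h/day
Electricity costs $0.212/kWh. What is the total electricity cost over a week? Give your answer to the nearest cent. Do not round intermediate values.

$29.59

well pump: 872 W × 15 h × 7 d = 91,560 Wh = 91.56 kWh
desktop computer: 274.4 W × 15 h × 7 d = 28,812 Wh = 28.81 kWh
television: 175 W × 13 h × 7 d = 15,925 Wh = 15.93 kWh
ceiling fan: 74.3 W × 6.34 h × 7 d = 3,297 Wh = 3.297 kWh
Total energy = 91.56 + 28.81 + 15.93 + 3.297 = 139.6 kWh
Cost = 139.6 kWh × $0.212 = $29.59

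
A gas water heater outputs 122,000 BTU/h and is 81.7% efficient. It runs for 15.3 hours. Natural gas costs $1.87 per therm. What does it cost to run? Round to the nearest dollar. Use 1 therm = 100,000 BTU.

Heat delivered = 122,000 BTU/h × 15.3 h = 1,866,600 BTU
Gas input = 1,866,600 / 0.817 = 2,284,700 BTU
= 2,284,700 / 100,000 = 22.85 therm
Cost = 22.85 × $1.87/therm = $42.72 ≈ $43

$43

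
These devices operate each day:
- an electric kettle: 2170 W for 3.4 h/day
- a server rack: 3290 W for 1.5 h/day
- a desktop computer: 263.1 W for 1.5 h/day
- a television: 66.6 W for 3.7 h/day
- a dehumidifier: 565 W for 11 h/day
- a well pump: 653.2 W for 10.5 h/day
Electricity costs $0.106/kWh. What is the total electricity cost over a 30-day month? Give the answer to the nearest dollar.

electric kettle: 2170 W × 3.4 h × 30 d = 221,340 Wh = 221.3 kWh
server rack: 3290 W × 1.5 h × 30 d = 148,050 Wh = 148.1 kWh
desktop computer: 263.1 W × 1.5 h × 30 d = 11,840 Wh = 11.84 kWh
television: 66.6 W × 3.7 h × 30 d = 7,393 Wh = 7.393 kWh
dehumidifier: 565 W × 11 h × 30 d = 186,450 Wh = 186.4 kWh
well pump: 653.2 W × 10.5 h × 30 d = 205,758 Wh = 205.8 kWh
Total energy = 221.3 + 148.1 + 11.84 + 7.393 + 186.4 + 205.8 = 780.8 kWh
Cost = 780.8 kWh × $0.106 = $82.77 ≈ $83

$83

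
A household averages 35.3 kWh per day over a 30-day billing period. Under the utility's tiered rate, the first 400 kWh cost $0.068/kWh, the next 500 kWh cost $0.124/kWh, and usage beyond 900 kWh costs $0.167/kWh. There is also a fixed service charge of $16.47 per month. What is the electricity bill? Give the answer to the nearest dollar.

Usage = 35.3 kWh/day × 30 days = 1059 kWh
First 400 kWh × $0.068 = $27.20
Next 500 kWh × $0.124 = $62.00
Remaining 159 kWh × $0.167 = $26.55
Energy charge = $115.75; + service $16.47 = $132.22 ≈ $132

$132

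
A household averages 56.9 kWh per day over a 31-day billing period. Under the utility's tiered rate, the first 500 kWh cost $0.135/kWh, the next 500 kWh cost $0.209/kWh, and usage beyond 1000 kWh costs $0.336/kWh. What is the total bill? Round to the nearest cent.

$428.67

Usage = 56.9 kWh/day × 31 days = 1763.9 kWh
First 500 kWh × $0.135 = $67.50
Next 500 kWh × $0.209 = $104.50
Remaining 763.9 kWh × $0.336 = $256.67
Total = $428.67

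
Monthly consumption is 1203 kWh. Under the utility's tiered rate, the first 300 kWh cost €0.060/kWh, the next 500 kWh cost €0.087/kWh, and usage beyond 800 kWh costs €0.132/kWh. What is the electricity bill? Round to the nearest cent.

First 300 kWh × €0.060 = €18.00
Next 500 kWh × €0.087 = €43.50
Remaining 403 kWh × €0.132 = €53.20
Total = €114.70

€114.70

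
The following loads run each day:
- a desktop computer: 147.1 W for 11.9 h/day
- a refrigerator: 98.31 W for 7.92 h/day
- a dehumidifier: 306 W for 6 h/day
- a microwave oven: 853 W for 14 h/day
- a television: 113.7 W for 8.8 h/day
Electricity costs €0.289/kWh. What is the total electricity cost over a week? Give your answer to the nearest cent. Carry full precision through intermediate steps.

desktop computer: 147.1 W × 11.9 h × 7 d = 12,253 Wh = 12.25 kWh
refrigerator: 98.31 W × 7.92 h × 7 d = 5,450 Wh = 5.45 kWh
dehumidifier: 306 W × 6 h × 7 d = 12,852 Wh = 12.85 kWh
microwave oven: 853 W × 14 h × 7 d = 83,594 Wh = 83.59 kWh
television: 113.7 W × 8.8 h × 7 d = 7,004 Wh = 7.004 kWh
Total energy = 12.25 + 5.45 + 12.85 + 83.59 + 7.004 = 121.2 kWh
Cost = 121.2 kWh × €0.289 = €35.01

€35.01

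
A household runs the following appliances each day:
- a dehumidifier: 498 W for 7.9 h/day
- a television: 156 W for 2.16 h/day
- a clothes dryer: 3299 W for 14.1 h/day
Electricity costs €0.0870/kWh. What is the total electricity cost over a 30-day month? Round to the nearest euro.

dehumidifier: 498 W × 7.9 h × 30 d = 118,026 Wh = 118 kWh
television: 156 W × 2.16 h × 30 d = 10,109 Wh = 10.11 kWh
clothes dryer: 3299 W × 14.1 h × 30 d = 1,395,477 Wh = 1,395 kWh
Total energy = 118 + 10.11 + 1,395 = 1,524 kWh
Cost = 1,524 kWh × €0.0870 = €132.55 ≈ €133

€133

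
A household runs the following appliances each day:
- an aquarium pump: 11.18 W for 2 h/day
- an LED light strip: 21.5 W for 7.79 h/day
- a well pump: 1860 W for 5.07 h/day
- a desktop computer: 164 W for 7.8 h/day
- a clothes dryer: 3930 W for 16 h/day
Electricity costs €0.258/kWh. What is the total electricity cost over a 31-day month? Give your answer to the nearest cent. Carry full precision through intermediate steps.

€590.09

aquarium pump: 11.18 W × 2 h × 31 d = 693 Wh = 0.6932 kWh
LED light strip: 21.5 W × 7.79 h × 31 d = 5,192 Wh = 5.192 kWh
well pump: 1860 W × 5.07 h × 31 d = 292,336 Wh = 292.3 kWh
desktop computer: 164 W × 7.8 h × 31 d = 39,655 Wh = 39.66 kWh
clothes dryer: 3930 W × 16 h × 31 d = 1,949,280 Wh = 1,949 kWh
Total energy = 0.6932 + 5.192 + 292.3 + 39.66 + 1,949 = 2,287 kWh
Cost = 2,287 kWh × €0.258 = €590.09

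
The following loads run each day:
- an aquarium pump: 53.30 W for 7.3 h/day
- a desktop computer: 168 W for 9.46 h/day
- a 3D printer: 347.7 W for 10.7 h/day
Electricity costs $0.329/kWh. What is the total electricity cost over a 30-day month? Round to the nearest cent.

aquarium pump: 53.30 W × 7.3 h × 30 d = 11,673 Wh = 11.67 kWh
desktop computer: 168 W × 9.46 h × 30 d = 47,678 Wh = 47.68 kWh
3D printer: 347.7 W × 10.7 h × 30 d = 111,612 Wh = 111.6 kWh
Total energy = 11.67 + 47.68 + 111.6 = 171 kWh
Cost = 171 kWh × $0.329 = $56.25

$56.25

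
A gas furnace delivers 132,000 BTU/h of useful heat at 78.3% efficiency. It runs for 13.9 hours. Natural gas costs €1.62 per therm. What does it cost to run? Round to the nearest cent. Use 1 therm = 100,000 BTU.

Heat delivered = 132,000 BTU/h × 13.9 h = 1,834,800 BTU
Gas input = 1,834,800 / 0.783 = 2,343,295 BTU
= 2,343,295 / 100,000 = 23.43 therm
Cost = 23.43 × €1.62/therm = €37.96

€37.96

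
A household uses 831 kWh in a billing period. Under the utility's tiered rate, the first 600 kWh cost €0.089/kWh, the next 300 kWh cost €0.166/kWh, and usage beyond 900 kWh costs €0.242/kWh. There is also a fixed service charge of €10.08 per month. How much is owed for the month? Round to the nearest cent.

€101.83

First 600 kWh × €0.089 = €53.40
Next 231 kWh × €0.166 = €38.35
Remaining tier: 0 kWh (not reached)
Energy charge = €91.75; + service €10.08 = €101.83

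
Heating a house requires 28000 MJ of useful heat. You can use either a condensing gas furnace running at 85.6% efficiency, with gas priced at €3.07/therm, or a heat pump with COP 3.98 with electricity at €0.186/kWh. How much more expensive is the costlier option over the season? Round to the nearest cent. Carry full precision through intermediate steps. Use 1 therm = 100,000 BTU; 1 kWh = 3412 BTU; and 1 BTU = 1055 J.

Heat load = 28000 MJ = 28,000,000,000 J / 1055 = 26,540,284 BTU
Gas: input = 26,540,284 / 0.856 = 31,005,005 BTU = 310.1 therm → 310.1 × €3.07 = €951.85
Heat pump: 26,540,284 BTU / 3412 = 7,779 kWh heat; / 3.98 = 1,954 kWh in → × €0.186 = €363.52
Difference = |€951.85 − €363.52| = €588.34

€588.34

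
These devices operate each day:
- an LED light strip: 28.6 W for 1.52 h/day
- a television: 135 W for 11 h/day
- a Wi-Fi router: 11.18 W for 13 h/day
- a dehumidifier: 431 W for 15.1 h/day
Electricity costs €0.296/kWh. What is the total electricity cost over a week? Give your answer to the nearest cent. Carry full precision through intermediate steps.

€16.95

LED light strip: 28.6 W × 1.52 h × 7 d = 304 Wh = 0.3043 kWh
television: 135 W × 11 h × 7 d = 10,395 Wh = 10.39 kWh
Wi-Fi router: 11.18 W × 13 h × 7 d = 1,017 Wh = 1.017 kWh
dehumidifier: 431 W × 15.1 h × 7 d = 45,557 Wh = 45.56 kWh
Total energy = 0.3043 + 10.39 + 1.017 + 45.56 = 57.27 kWh
Cost = 57.27 kWh × €0.296 = €16.95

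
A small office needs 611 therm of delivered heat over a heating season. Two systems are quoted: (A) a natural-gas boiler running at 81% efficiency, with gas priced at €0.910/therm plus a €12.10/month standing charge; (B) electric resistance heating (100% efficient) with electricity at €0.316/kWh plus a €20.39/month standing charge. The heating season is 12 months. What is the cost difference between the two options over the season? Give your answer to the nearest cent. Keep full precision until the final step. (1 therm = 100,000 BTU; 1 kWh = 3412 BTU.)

Heat load = 611 therm × 100,000 = 61,100,000 BTU
Gas: input = 61,100,000 / 0.81 = 75,432,099 BTU = 754.3 therm → 754.3 × €0.910 = €686.43; + 12 × €12.10 standing = €831.63
Electric: 61,100,000 BTU / 3412 = 17,910 kWh → × €0.316 = €5,658.73; + 12 × €20.39 standing = €5,903.41
Difference = |€831.63 − €5,903.41| = €5,071.78

€5071.78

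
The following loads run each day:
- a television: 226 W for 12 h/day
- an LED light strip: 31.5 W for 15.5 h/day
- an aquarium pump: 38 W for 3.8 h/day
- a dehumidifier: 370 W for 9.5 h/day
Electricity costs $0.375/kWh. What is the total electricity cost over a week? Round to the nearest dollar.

television: 226 W × 12 h × 7 d = 18,984 Wh = 18.98 kWh
LED light strip: 31.5 W × 15.5 h × 7 d = 3,418 Wh = 3.418 kWh
aquarium pump: 38 W × 3.8 h × 7 d = 1,011 Wh = 1.011 kWh
dehumidifier: 370 W × 9.5 h × 7 d = 24,605 Wh = 24.61 kWh
Total energy = 18.98 + 3.418 + 1.011 + 24.61 = 48.02 kWh
Cost = 48.02 kWh × $0.375 = $18.01 ≈ $18

$18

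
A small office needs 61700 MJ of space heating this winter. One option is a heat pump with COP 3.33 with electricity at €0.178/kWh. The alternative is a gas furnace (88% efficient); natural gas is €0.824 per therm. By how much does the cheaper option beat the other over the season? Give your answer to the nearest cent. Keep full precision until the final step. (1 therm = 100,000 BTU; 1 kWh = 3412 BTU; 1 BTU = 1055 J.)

Heat load = 61700 MJ = 61,700,000,000 J / 1055 = 58,483,412 BTU
Gas: input = 58,483,412 / 0.88 = 66,458,423 BTU = 664.6 therm → 664.6 × €0.824 = €547.62
Heat pump: 58,483,412 BTU / 3412 = 17,140 kWh heat; / 3.33 = 5,147 kWh in → × €0.178 = €916.22
Difference = |€547.62 − €916.22| = €368.60

€368.60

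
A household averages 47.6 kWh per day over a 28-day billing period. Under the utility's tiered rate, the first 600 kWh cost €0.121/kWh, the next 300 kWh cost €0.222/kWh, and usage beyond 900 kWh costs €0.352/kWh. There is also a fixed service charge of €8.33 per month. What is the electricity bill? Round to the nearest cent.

€299.88

Usage = 47.6 kWh/day × 28 days = 1332.8 kWh
First 600 kWh × €0.121 = €72.60
Next 300 kWh × €0.222 = €66.60
Remaining 432.8 kWh × €0.352 = €152.35
Energy charge = €291.55; + service €8.33 = €299.88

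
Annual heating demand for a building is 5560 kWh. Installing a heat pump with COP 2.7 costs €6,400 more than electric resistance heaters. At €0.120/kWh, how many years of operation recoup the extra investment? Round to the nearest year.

Resistance: 5560 kWh × €0.120 = €667.20/yr
Heat pump: 5560 / 2.7 = 2059 kWh in → × €0.120 = €247.11/yr
Annual savings = €420.09
Payback = €6,400 / €420.09 = 15.2 years

15 years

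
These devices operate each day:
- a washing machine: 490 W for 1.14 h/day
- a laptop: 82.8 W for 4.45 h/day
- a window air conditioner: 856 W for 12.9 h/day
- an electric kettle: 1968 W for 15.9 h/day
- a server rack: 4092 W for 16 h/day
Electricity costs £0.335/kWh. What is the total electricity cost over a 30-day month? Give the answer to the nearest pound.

washing machine: 490 W × 1.14 h × 30 d = 16,758 Wh = 16.76 kWh
laptop: 82.8 W × 4.45 h × 30 d = 11,054 Wh = 11.05 kWh
window air conditioner: 856 W × 12.9 h × 30 d = 331,272 Wh = 331.3 kWh
electric kettle: 1968 W × 15.9 h × 30 d = 938,736 Wh = 938.7 kWh
server rack: 4092 W × 16 h × 30 d = 1,964,160 Wh = 1,964 kWh
Total energy = 16.76 + 11.05 + 331.3 + 938.7 + 1,964 = 3,262 kWh
Cost = 3,262 kWh × £0.335 = £1,092.76 ≈ £1093

£1093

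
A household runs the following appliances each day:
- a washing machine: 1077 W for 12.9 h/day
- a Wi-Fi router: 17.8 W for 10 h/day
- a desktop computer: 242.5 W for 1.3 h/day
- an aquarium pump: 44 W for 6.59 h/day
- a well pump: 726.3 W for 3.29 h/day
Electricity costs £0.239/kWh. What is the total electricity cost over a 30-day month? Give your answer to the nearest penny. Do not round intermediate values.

£122.36

washing machine: 1077 W × 12.9 h × 30 d = 416,799 Wh = 416.8 kWh
Wi-Fi router: 17.8 W × 10 h × 30 d = 5,340 Wh = 5.34 kWh
desktop computer: 242.5 W × 1.3 h × 30 d = 9,458 Wh = 9.457 kWh
aquarium pump: 44 W × 6.59 h × 30 d = 8,699 Wh = 8.699 kWh
well pump: 726.3 W × 3.29 h × 30 d = 71,686 Wh = 71.69 kWh
Total energy = 416.8 + 5.34 + 9.457 + 8.699 + 71.69 = 512 kWh
Cost = 512 kWh × £0.239 = £122.36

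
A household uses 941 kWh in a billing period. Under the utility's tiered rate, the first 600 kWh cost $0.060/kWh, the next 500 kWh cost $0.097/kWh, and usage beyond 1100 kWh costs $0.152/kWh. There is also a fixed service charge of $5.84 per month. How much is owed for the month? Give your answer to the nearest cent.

First 600 kWh × $0.060 = $36.00
Next 341 kWh × $0.097 = $33.08
Remaining tier: 0 kWh (not reached)
Energy charge = $69.08; + service $5.84 = $74.92

$74.92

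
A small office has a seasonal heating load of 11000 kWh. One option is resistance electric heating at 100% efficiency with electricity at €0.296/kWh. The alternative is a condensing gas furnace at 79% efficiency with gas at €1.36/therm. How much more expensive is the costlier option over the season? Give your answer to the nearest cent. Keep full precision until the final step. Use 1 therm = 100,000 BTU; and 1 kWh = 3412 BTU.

Heat load = 11000 kWh × 3412 = 37,532,000 BTU
Gas: input = 37,532,000 / 0.79 = 47,508,861 BTU = 475.1 therm → 475.1 × €1.36 = €646.12
Electric: 37,532,000 BTU / 3412 = 11,000 kWh → × €0.296 = €3,256.00
Difference = |€646.12 − €3,256.00| = €2,609.88

€2609.88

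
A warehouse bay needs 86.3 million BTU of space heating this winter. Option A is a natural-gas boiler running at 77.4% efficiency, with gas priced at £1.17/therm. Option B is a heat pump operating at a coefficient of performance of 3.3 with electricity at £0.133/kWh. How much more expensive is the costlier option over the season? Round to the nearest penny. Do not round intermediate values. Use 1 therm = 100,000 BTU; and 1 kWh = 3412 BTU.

Heat load = 86.3 × 10⁶ BTU = 86,300,000 BTU
Gas: input = 86,300,000 / 0.774 = 111,498,708 BTU = 1,115 therm → 1,115 × £1.17 = £1,304.53
Heat pump: 86,300,000 BTU / 3412 = 25,290 kWh heat; / 3.3 = 7,665 kWh in → × £0.133 = £1,019.39
Difference = |£1,304.53 − £1,019.39| = £285.15

£285.15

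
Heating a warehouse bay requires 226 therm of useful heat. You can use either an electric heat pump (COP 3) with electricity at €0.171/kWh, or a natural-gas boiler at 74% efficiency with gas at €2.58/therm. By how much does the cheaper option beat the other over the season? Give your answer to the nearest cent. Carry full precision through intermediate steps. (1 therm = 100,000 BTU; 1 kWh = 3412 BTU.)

Heat load = 226 therm × 100,000 = 22,600,000 BTU
Gas: input = 22,600,000 / 0.74 = 30,540,541 BTU = 305.4 therm → 305.4 × €2.58 = €787.95
Heat pump: 22,600,000 BTU / 3412 = 6,624 kWh heat; / 3 = 2,208 kWh in → × €0.171 = €377.55
Difference = |€787.95 − €377.55| = €410.40

€410.40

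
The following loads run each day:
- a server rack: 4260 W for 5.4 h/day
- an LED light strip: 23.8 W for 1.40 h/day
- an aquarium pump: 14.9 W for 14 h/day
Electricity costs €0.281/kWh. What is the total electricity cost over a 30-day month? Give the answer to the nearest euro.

server rack: 4260 W × 5.4 h × 30 d = 690,120 Wh = 690.1 kWh
LED light strip: 23.8 W × 1.40 h × 30 d = 1,000 Wh = 0.9996 kWh
aquarium pump: 14.9 W × 14 h × 30 d = 6,258 Wh = 6.258 kWh
Total energy = 690.1 + 0.9996 + 6.258 = 697.4 kWh
Cost = 697.4 kWh × €0.281 = €195.96 ≈ €196

€196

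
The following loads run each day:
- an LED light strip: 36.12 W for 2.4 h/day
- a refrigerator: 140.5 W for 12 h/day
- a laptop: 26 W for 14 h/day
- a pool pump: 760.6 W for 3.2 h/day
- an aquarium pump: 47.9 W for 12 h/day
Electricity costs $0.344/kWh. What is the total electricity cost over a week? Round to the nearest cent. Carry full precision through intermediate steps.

$12.39

LED light strip: 36.12 W × 2.4 h × 7 d = 607 Wh = 0.6068 kWh
refrigerator: 140.5 W × 12 h × 7 d = 11,802 Wh = 11.8 kWh
laptop: 26 W × 14 h × 7 d = 2,548 Wh = 2.548 kWh
pool pump: 760.6 W × 3.2 h × 7 d = 17,037 Wh = 17.04 kWh
aquarium pump: 47.9 W × 12 h × 7 d = 4,024 Wh = 4.024 kWh
Total energy = 0.6068 + 11.8 + 2.548 + 17.04 + 4.024 = 36.02 kWh
Cost = 36.02 kWh × $0.344 = $12.39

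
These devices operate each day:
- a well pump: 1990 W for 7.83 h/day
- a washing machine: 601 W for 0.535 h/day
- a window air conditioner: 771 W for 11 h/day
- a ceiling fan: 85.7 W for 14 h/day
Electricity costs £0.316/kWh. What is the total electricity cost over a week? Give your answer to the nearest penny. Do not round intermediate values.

£56.59

well pump: 1990 W × 7.83 h × 7 d = 109,072 Wh = 109.1 kWh
washing machine: 601 W × 0.535 h × 7 d = 2,251 Wh = 2.251 kWh
window air conditioner: 771 W × 11 h × 7 d = 59,367 Wh = 59.37 kWh
ceiling fan: 85.7 W × 14 h × 7 d = 8,399 Wh = 8.399 kWh
Total energy = 109.1 + 2.251 + 59.37 + 8.399 = 179.1 kWh
Cost = 179.1 kWh × £0.316 = £56.59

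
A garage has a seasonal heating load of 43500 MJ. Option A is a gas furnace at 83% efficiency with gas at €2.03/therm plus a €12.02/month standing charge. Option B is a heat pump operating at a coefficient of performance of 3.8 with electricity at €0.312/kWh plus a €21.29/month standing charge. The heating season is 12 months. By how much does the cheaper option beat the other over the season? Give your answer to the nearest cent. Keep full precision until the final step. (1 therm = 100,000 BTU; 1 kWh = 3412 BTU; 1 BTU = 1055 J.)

Heat load = 43500 MJ = 43,500,000,000 J / 1055 = 41,232,227 BTU
Gas: input = 41,232,227 / 0.83 = 49,677,383 BTU = 496.8 therm → 496.8 × €2.03 = €1,008.45; + 12 × €12.02 standing = €1,152.69
Heat pump: 41,232,227 BTU / 3412 = 12,080 kWh heat; / 3.8 = 3,180 kWh in → × €0.312 = €992.20; + 12 × €21.29 standing = €1,247.68
Difference = |€1,152.69 − €1,247.68| = €94.99

€94.99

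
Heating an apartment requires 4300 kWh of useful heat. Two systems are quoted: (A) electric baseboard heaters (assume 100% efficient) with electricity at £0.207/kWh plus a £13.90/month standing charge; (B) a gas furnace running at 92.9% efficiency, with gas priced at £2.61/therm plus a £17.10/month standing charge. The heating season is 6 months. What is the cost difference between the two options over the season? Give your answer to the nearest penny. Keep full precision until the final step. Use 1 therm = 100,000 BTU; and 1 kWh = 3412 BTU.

Heat load = 4300 kWh × 3412 = 14,671,600 BTU
Gas: input = 14,671,600 / 0.929 = 15,792,896 BTU = 157.9 therm → 157.9 × £2.61 = £412.19; + 6 × £17.10 standing = £514.79
Electric: 14,671,600 BTU / 3412 = 4,300 kWh → × £0.207 = £890.10; + 6 × £13.90 standing = £973.50
Difference = |£514.79 − £973.50| = £458.71

£458.71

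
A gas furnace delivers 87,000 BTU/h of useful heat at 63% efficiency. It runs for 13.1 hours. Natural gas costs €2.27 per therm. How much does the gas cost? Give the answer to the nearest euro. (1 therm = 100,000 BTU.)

€41

Heat delivered = 87,000 BTU/h × 13.1 h = 1,139,700 BTU
Gas input = 1,139,700 / 0.63 = 1,809,048 BTU
= 1,809,048 / 100,000 = 18.09 therm
Cost = 18.09 × €2.27/therm = €41.07 ≈ €41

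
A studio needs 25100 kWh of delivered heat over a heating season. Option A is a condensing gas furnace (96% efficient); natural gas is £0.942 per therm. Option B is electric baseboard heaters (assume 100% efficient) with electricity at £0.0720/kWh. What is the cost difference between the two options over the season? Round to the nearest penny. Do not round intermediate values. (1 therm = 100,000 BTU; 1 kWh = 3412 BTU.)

£966.85

Heat load = 25100 kWh × 3412 = 85,641,200 BTU
Gas: input = 85,641,200 / 0.96 = 89,209,583 BTU = 892.1 therm → 892.1 × £0.942 = £840.35
Electric: 85,641,200 BTU / 3412 = 25,100 kWh → × £0.0720 = £1,807.20
Difference = |£840.35 − £1,807.20| = £966.85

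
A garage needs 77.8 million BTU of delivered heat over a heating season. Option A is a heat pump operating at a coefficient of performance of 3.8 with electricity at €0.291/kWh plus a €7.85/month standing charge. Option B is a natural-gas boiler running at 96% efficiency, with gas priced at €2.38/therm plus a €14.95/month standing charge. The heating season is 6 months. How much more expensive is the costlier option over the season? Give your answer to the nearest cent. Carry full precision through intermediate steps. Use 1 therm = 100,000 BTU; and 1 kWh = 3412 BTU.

Heat load = 77.8 × 10⁶ BTU = 77,800,000 BTU
Gas: input = 77,800,000 / 0.960 = 81,041,667 BTU = 810.4 therm → 810.4 × €2.38 = €1,928.79; + 6 × €14.95 standing = €2,018.49
Heat pump: 77,800,000 BTU / 3412 = 22,800 kWh heat; / 3.8 = 6,000 kWh in → × €0.291 = €1,746.14; + 6 × €7.85 standing = €1,793.24
Difference = |€2,018.49 − €1,793.24| = €225.25

€225.25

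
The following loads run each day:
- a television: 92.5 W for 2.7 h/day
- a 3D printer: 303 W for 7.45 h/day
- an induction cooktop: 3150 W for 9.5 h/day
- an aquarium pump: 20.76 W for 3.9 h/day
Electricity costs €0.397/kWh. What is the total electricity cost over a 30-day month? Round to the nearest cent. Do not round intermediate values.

€387.23

television: 92.5 W × 2.7 h × 30 d = 7,493 Wh = 7.493 kWh
3D printer: 303 W × 7.45 h × 30 d = 67,720 Wh = 67.72 kWh
induction cooktop: 3150 W × 9.5 h × 30 d = 897,750 Wh = 897.8 kWh
aquarium pump: 20.76 W × 3.9 h × 30 d = 2,429 Wh = 2.429 kWh
Total energy = 7.493 + 67.72 + 897.8 + 2.429 = 975.4 kWh
Cost = 975.4 kWh × €0.397 = €387.23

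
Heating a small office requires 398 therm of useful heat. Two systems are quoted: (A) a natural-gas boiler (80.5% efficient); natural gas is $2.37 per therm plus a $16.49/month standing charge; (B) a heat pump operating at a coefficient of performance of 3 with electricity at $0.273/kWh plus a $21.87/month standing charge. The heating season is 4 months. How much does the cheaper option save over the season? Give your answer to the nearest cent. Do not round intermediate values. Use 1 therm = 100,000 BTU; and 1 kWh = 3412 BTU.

Heat load = 398 therm × 100,000 = 39,800,000 BTU
Gas: input = 39,800,000 / 0.805 = 49,440,994 BTU = 494.4 therm → 494.4 × $2.37 = $1,171.75; + 4 × $16.49 standing = $1,237.71
Heat pump: 39,800,000 BTU / 3412 = 11,660 kWh heat; / 3 = 3,888 kWh in → × $0.273 = $1,061.49; + 4 × $21.87 standing = $1,148.97
Difference = |$1,237.71 − $1,148.97| = $88.74

$88.74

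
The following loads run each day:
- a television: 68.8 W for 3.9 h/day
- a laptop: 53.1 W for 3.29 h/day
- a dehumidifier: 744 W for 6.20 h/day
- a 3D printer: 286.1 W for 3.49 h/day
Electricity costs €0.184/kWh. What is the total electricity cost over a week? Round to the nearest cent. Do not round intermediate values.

€7.80

television: 68.8 W × 3.9 h × 7 d = 1,878 Wh = 1.878 kWh
laptop: 53.1 W × 3.29 h × 7 d = 1,223 Wh = 1.223 kWh
dehumidifier: 744 W × 6.20 h × 7 d = 32,290 Wh = 32.29 kWh
3D printer: 286.1 W × 3.49 h × 7 d = 6,989 Wh = 6.989 kWh
Total energy = 1.878 + 1.223 + 32.29 + 6.989 = 42.38 kWh
Cost = 42.38 kWh × €0.184 = €7.80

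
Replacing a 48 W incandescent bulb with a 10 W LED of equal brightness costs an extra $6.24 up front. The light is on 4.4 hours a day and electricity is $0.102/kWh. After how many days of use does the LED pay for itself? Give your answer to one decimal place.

Power saved = 48 − 10 = 38 W
Daily energy saved = 38 W × 4.4 h = 167.2 Wh = 0.1672 kWh
Daily savings = 0.1672 × $0.102 = $0.0171
Payback = $6.24 / $0.0171 per day = 365.9 days

365.9 days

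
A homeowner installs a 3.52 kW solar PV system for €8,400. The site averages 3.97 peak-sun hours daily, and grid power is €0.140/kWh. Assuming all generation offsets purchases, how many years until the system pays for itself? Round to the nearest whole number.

Daily generation = 3.52 kW × 3.97 h = 13.97 kWh
Annual generation = 13.97 × 365 = 5100.7 kWh
Annual savings = 5100.7 × €0.140 = €714.09
Payback = €8,400 / €714.09 = 11.8 years

12 years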